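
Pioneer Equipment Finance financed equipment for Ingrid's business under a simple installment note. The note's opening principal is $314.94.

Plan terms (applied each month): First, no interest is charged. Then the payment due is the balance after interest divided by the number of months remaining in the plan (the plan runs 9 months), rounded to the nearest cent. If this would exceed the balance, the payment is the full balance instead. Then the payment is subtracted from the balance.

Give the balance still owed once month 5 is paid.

$139.98

# | Opening | Payment | End bal
1 | $314.94 | $34.99 | $279.95
2 | $279.95 | $34.99 | $244.96
3 | $244.96 | $34.99 | $209.97
4 | $209.97 | $35.00 | $174.97
5 | $174.97 | $34.99 | $139.98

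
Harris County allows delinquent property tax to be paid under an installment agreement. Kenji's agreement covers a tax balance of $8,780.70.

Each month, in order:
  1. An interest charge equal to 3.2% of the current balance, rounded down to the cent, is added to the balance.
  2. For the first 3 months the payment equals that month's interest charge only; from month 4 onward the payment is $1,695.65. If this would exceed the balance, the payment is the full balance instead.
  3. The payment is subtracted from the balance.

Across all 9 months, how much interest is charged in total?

# | Opening | Interest | Payment | End bal
1 | $8,780.70 | $280.98 | $280.98 | $8,780.70
2 | $8,780.70 | $280.98 | $280.98 | $8,780.70
3 | $8,780.70 | $280.98 | $280.98 | $8,780.70
4 | $8,780.70 | $280.98 | $1,695.65 | $7,366.03
5 | $7,366.03 | $235.71 | $1,695.65 | $5,906.09
6 | $5,906.09 | $188.99 | $1,695.65 | $4,399.43
7 | $4,399.43 | $140.78 | $1,695.65 | $2,844.56
8 | $2,844.56 | $91.02 | $1,695.65 | $1,239.93
9 | $1,239.93 | $39.67 | $1,279.60 | $0.00
Total interest: $280.98 + $280.98 + $280.98 + $280.98 + $235.71 + $188.99 + $140.78 + $91.02 + $39.67 = $1,820.09

$1,820.09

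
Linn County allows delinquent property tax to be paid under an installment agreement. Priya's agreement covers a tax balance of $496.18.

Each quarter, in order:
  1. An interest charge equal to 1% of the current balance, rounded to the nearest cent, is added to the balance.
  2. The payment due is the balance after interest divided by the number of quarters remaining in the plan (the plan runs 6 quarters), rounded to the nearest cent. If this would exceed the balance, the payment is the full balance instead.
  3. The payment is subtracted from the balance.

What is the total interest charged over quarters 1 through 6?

$17.66

Quarter 1: opening $496.18; interest $4.96 → $501.14; payment $83.52; balance $417.62
Quarter 2: opening $417.62; interest $4.18 → $421.80; payment $84.36; balance $337.44
Quarter 3: opening $337.44; interest $3.37 → $340.81; payment $85.20; balance $255.61
Quarter 4: opening $255.61; interest $2.56 → $258.17; payment $86.06; balance $172.11
Quarter 5: opening $172.11; interest $1.72 → $173.83; payment $86.92; balance $86.91
Quarter 6: opening $86.91; interest $0.87 → $87.78; payment $87.78; balance $0.00
Total interest: $4.96 + $4.18 + $3.37 + $2.56 + $1.72 + $0.87 = $17.66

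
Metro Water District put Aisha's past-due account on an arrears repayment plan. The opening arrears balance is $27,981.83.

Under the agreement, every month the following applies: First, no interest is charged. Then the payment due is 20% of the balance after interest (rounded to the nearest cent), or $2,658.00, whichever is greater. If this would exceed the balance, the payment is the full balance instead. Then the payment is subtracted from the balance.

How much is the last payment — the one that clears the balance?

$829.36

Month 1: $27,981.83 − $5,596.37 → $22,385.46
Month 2: $22,385.46 − $4,477.09 → $17,908.37
Month 3: $17,908.37 − $3,581.67 → $14,326.70
Month 4: $14,326.70 − $2,865.34 → $11,461.36
Month 5: $11,461.36 − $2,658.00 → $8,803.36
Month 6: $8,803.36 − $2,658.00 → $6,145.36
Month 7: $6,145.36 − $2,658.00 → $3,487.36
Month 8: $3,487.36 − $2,658.00 → $829.36
Month 9: $829.36 − $829.36 → $0.00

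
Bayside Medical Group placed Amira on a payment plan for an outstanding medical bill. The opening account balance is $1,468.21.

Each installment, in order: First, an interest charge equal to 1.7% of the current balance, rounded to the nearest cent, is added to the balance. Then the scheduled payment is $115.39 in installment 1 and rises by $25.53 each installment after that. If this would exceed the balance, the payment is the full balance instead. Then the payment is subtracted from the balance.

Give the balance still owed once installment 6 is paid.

$510.29

Installment 1: opening $1,468.21; interest $24.96 → $1,493.17; payment $115.39; balance $1,377.78
Installment 2: opening $1,377.78; interest $23.42 → $1,401.20; payment $140.92; balance $1,260.28
Installment 3: opening $1,260.28; interest $21.42 → $1,281.70; payment $166.45; balance $1,115.25
Installment 4: opening $1,115.25; interest $18.96 → $1,134.21; payment $191.98; balance $942.23
Installment 5: opening $942.23; interest $16.02 → $958.25; payment $217.51; balance $740.74
Installment 6: opening $740.74; interest $12.59 → $753.33; payment $243.04; balance $510.29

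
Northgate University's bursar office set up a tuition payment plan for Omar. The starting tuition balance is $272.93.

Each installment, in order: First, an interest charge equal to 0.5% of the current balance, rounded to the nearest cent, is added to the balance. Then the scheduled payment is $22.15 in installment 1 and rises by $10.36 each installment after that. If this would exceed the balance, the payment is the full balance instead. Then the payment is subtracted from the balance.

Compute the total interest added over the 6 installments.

$5.57

Installment 1: opening $272.93; interest $1.36 → $274.29; payment $22.15; balance $252.14
Installment 2: opening $252.14; interest $1.26 → $253.40; payment $32.51; balance $220.89
Installment 3: opening $220.89; interest $1.10 → $221.99; payment $42.87; balance $179.12
Installment 4: opening $179.12; interest $0.90 → $180.02; payment $53.23; balance $126.79
Installment 5: opening $126.79; interest $0.63 → $127.42; payment $63.59; balance $63.83
Installment 6: opening $63.83; interest $0.32 → $64.15; payment $64.15; balance $0.00
Total interest: $1.36 + $1.26 + $1.10 + $0.90 + $0.63 + $0.32 = $5.57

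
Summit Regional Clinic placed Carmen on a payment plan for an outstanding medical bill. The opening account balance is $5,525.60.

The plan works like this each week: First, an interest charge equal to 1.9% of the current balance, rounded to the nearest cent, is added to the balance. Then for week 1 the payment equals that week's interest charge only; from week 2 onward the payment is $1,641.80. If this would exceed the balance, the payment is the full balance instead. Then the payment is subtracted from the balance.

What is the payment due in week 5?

$842.72

Week 1: opening $5,525.60; interest $104.99 → $5,630.59; payment $104.99; balance $5,525.60
Week 2: opening $5,525.60; interest $104.99 → $5,630.59; payment $1,641.80; balance $3,988.79
Week 3: opening $3,988.79; interest $75.79 → $4,064.58; payment $1,641.80; balance $2,422.78
Week 4: opening $2,422.78; interest $46.03 → $2,468.81; payment $1,641.80; balance $827.01
Week 5: opening $827.01; interest $15.71 → $842.72; payment $842.72; balance $0.00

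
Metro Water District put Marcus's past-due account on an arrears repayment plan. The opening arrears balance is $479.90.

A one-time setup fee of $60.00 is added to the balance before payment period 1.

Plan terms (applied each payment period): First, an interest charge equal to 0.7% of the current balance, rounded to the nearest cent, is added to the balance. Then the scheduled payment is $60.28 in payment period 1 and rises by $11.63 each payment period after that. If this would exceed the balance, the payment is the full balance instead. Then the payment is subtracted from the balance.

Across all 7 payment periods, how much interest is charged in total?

$15.17

# | Opening | Interest | Payment | End bal
1 | $539.90 | $3.78 | $60.28 | $483.40
2 | $483.40 | $3.38 | $71.91 | $414.87
3 | $414.87 | $2.90 | $83.54 | $334.23
4 | $334.23 | $2.34 | $95.17 | $241.40
5 | $241.40 | $1.69 | $106.80 | $136.29
6 | $136.29 | $0.95 | $118.43 | $18.81
7 | $18.81 | $0.13 | $18.94 | $0.00
Total interest: $3.78 + $3.38 + $2.90 + $2.34 + $1.69 + $0.95 + $0.13 = $15.17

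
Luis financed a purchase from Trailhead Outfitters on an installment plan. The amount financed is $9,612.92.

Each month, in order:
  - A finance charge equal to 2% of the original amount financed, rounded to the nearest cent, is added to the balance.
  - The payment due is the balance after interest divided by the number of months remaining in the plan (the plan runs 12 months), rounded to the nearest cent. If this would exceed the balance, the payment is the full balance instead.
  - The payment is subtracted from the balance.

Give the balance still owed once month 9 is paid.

Month 1: opening $9,612.92; interest $192.26 → $9,805.18; payment $817.10; balance $8,988.08
Month 2: opening $8,988.08; interest $192.26 → $9,180.34; payment $834.58; balance $8,345.76
Month 3: opening $8,345.76; interest $192.26 → $8,538.02; payment $853.80; balance $7,684.22
Month 4: opening $7,684.22; interest $192.26 → $7,876.48; payment $875.16; balance $7,001.32
Month 5: opening $7,001.32; interest $192.26 → $7,193.58; payment $899.20; balance $6,294.38
Month 6: opening $6,294.38; interest $192.26 → $6,486.64; payment $926.66; balance $5,559.98
Month 7: opening $5,559.98; interest $192.26 → $5,752.24; payment $958.71; balance $4,793.53
Month 8: opening $4,793.53; interest $192.26 → $4,985.79; payment $997.16; balance $3,988.63
Month 9: opening $3,988.63; interest $192.26 → $4,180.89; payment $1,045.22; balance $3,135.67

$3,135.67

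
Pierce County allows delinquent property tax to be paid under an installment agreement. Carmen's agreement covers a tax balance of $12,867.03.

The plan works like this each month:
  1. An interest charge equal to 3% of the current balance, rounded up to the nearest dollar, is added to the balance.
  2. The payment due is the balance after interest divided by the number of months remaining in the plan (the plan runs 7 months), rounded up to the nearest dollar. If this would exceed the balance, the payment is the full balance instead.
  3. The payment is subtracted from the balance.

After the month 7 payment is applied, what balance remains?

Month 1: opening $12,867.03; interest $387.00 → $13,254.03; payment $1,894.00; balance $11,360.03
Month 2: opening $11,360.03; interest $341.00 → $11,701.03; payment $1,951.00; balance $9,750.03
Month 3: opening $9,750.03; interest $293.00 → $10,043.03; payment $2,009.00; balance $8,034.03
Month 4: opening $8,034.03; interest $242.00 → $8,276.03; payment $2,070.00; balance $6,206.03
Month 5: opening $6,206.03; interest $187.00 → $6,393.03; payment $2,132.00; balance $4,261.03
Month 6: opening $4,261.03; interest $128.00 → $4,389.03; payment $2,195.00; balance $2,194.03
Month 7: opening $2,194.03; interest $66.00 → $2,260.03; payment $2,260.03; balance $0.00

$0.00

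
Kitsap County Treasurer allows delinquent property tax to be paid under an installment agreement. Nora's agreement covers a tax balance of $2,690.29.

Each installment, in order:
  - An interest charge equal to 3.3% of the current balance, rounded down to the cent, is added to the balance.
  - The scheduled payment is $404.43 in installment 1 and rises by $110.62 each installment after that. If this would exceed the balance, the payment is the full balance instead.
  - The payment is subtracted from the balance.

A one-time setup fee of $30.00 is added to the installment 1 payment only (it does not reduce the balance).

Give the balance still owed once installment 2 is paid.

Installment 1: $2,690.29 +$88.77 interest = $2,779.06; pay $404.43 (+ $30.00 fee) → $2,374.63
Installment 2: $2,374.63 +$78.36 interest = $2,452.99; pay $515.05 → $1,937.94

$1,937.94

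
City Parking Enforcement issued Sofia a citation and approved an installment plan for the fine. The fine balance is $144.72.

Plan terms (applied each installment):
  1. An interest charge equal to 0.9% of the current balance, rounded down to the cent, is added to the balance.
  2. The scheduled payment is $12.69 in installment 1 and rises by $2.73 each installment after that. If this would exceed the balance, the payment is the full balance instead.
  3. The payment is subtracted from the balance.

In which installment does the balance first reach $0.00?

8

Installment 1: $144.72 +$1.30 interest = $146.02; pay $12.69 → $133.33
Installment 2: $133.33 +$1.19 interest = $134.52; pay $15.42 → $119.10
Installment 3: $119.10 +$1.07 interest = $120.17; pay $18.15 → $102.02
Installment 4: $102.02 +$0.91 interest = $102.93; pay $20.88 → $82.05
Installment 5: $82.05 +$0.73 interest = $82.78; pay $23.61 → $59.17
Installment 6: $59.17 +$0.53 interest = $59.70; pay $26.34 → $33.36
Installment 7: $33.36 +$0.30 interest = $33.66; pay $29.07 → $4.59
Installment 8: $4.59 +$0.04 interest = $4.63; pay $4.63 → $0.00
Balance reaches $0.00 in installment 8.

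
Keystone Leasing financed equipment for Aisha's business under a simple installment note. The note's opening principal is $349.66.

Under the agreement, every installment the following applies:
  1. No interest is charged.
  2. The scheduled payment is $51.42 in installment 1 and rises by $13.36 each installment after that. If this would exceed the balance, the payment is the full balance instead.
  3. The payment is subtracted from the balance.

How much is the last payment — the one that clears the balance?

Installment 1: opening $349.66; payment $51.42; balance $298.24
Installment 2: opening $298.24; payment $64.78; balance $233.46
Installment 3: opening $233.46; payment $78.14; balance $155.32
Installment 4: opening $155.32; payment $91.50; balance $63.82
Installment 5: opening $63.82; payment $63.82; balance $0.00

$63.82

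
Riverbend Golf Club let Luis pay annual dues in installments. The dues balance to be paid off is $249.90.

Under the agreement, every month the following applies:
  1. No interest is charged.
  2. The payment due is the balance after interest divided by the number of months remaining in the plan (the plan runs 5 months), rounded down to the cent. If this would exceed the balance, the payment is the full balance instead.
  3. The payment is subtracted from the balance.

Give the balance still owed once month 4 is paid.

$49.98

Month 1: $249.90 − $49.98 → $199.92
Month 2: $199.92 − $49.98 → $149.94
Month 3: $149.94 − $49.98 → $99.96
Month 4: $99.96 − $49.98 → $49.98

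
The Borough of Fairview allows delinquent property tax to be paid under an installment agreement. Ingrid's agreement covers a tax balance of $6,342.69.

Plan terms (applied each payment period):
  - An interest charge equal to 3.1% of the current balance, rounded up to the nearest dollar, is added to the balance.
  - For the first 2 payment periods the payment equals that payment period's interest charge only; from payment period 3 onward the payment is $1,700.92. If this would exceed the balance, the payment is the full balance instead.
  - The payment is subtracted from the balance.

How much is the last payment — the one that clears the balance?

Payment period 1: $6,342.69 +$197.00 interest = $6,539.69; pay $197.00 → $6,342.69
Payment period 2: $6,342.69 +$197.00 interest = $6,539.69; pay $197.00 → $6,342.69
Payment period 3: $6,342.69 +$197.00 interest = $6,539.69; pay $1,700.92 → $4,838.77
Payment period 4: $4,838.77 +$151.00 interest = $4,989.77; pay $1,700.92 → $3,288.85
Payment period 5: $3,288.85 +$102.00 interest = $3,390.85; pay $1,700.92 → $1,689.93
Payment period 6: $1,689.93 +$53.00 interest = $1,742.93; pay $1,700.92 → $42.01
Payment period 7: $42.01 +$2.00 interest = $44.01; pay $44.01 → $0.00

$44.01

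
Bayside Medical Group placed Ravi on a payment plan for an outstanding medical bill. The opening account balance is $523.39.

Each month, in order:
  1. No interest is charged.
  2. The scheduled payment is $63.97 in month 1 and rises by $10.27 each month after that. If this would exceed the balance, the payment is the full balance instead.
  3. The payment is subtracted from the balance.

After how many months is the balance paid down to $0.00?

6

Month 1: opening $523.39; payment $63.97; balance $459.42
Month 2: opening $459.42; payment $74.24; balance $385.18
Month 3: opening $385.18; payment $84.51; balance $300.67
Month 4: opening $300.67; payment $94.78; balance $205.89
Month 5: opening $205.89; payment $105.05; balance $100.84
Month 6: opening $100.84; payment $100.84; balance $0.00
Balance reaches $0.00 in month 6.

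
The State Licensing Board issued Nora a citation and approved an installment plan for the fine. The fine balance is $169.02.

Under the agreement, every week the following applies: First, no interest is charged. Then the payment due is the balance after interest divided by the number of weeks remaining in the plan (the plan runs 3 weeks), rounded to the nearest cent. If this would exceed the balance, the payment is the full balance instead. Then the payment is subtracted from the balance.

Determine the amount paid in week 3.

$56.34

Week 1: opening $169.02; payment $56.34; balance $112.68
Week 2: opening $112.68; payment $56.34; balance $56.34
Week 3: opening $56.34; payment $56.34; balance $0.00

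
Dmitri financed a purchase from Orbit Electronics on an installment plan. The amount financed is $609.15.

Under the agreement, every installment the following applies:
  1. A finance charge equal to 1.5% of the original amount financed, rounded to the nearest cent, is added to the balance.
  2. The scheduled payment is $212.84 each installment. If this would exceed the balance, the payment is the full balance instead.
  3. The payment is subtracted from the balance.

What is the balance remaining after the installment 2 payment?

Installment 1: $609.15 +$9.14 interest = $618.29; pay $212.84 → $405.45
Installment 2: $405.45 +$9.14 interest = $414.59; pay $212.84 → $201.75

$201.75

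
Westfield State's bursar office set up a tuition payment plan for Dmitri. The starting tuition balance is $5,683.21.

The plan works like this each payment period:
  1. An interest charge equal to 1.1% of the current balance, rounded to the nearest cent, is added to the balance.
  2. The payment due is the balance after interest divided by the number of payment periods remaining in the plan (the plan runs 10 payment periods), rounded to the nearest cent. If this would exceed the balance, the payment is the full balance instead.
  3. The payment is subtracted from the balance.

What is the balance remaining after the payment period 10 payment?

$0.00

Payment period 1: $5,683.21 +$62.52 interest = $5,745.73; pay $574.57 → $5,171.16
Payment period 2: $5,171.16 +$56.88 interest = $5,228.04; pay $580.89 → $4,647.15
Payment period 3: $4,647.15 +$51.12 interest = $4,698.27; pay $587.28 → $4,110.99
Payment period 4: $4,110.99 +$45.22 interest = $4,156.21; pay $593.74 → $3,562.47
Payment period 5: $3,562.47 +$39.19 interest = $3,601.66; pay $600.28 → $3,001.38
Payment period 6: $3,001.38 +$33.02 interest = $3,034.40; pay $606.88 → $2,427.52
Payment period 7: $2,427.52 +$26.70 interest = $2,454.22; pay $613.56 → $1,840.66
Payment period 8: $1,840.66 +$20.25 interest = $1,860.91; pay $620.30 → $1,240.61
Payment period 9: $1,240.61 +$13.65 interest = $1,254.26; pay $627.13 → $627.13
Payment period 10: $627.13 +$6.90 interest = $634.03; pay $634.03 → $0.00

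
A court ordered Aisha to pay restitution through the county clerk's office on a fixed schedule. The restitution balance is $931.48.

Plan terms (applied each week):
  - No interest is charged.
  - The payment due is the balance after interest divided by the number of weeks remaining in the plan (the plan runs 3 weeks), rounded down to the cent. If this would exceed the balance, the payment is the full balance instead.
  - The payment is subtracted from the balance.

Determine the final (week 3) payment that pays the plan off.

$310.50

# | Opening | Payment | End bal
1 | $931.48 | $310.49 | $620.99
2 | $620.99 | $310.49 | $310.50
3 | $310.50 | $310.50 | $0.00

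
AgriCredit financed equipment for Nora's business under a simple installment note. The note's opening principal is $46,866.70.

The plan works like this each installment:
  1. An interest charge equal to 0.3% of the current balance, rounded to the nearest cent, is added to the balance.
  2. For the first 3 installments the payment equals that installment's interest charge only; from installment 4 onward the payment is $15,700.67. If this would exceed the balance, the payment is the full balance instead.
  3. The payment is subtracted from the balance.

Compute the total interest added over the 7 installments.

$703.56

Installment 1: $46,866.70 +$140.60 interest = $47,007.30; pay $140.60 → $46,866.70
Installment 2: $46,866.70 +$140.60 interest = $47,007.30; pay $140.60 → $46,866.70
Installment 3: $46,866.70 +$140.60 interest = $47,007.30; pay $140.60 → $46,866.70
Installment 4: $46,866.70 +$140.60 interest = $47,007.30; pay $15,700.67 → $31,306.63
Installment 5: $31,306.63 +$93.92 interest = $31,400.55; pay $15,700.67 → $15,699.88
Installment 6: $15,699.88 +$47.10 interest = $15,746.98; pay $15,700.67 → $46.31
Installment 7: $46.31 +$0.14 interest = $46.45; pay $46.45 → $0.00
Total interest: $140.60 + $140.60 + $140.60 + $140.60 + $93.92 + $47.10 + $0.14 = $703.56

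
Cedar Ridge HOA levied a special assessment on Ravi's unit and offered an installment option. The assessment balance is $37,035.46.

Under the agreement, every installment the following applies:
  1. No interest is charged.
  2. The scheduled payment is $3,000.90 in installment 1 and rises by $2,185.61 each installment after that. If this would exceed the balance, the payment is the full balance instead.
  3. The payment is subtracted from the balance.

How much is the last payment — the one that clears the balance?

$174.86

# | Opening | Payment | End bal
1 | $37,035.46 | $3,000.90 | $34,034.56
2 | $34,034.56 | $5,186.51 | $28,848.05
3 | $28,848.05 | $7,372.12 | $21,475.93
4 | $21,475.93 | $9,557.73 | $11,918.20
5 | $11,918.20 | $11,743.34 | $174.86
6 | $174.86 | $174.86 | $0.00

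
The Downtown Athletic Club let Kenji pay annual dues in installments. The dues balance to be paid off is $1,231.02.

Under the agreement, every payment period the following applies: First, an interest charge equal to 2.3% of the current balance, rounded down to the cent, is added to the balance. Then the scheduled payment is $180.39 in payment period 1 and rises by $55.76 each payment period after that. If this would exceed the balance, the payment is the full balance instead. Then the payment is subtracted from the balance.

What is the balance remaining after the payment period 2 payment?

$867.60

Payment period 1: $1,231.02 +$28.31 interest = $1,259.33; pay $180.39 → $1,078.94
Payment period 2: $1,078.94 +$24.81 interest = $1,103.75; pay $236.15 → $867.60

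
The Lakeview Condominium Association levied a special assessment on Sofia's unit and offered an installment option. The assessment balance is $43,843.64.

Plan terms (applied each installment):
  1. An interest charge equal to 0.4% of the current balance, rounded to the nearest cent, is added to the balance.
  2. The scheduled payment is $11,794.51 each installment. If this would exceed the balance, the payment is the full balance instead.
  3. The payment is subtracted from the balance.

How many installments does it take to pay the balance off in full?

# | Opening | Interest | Payment | End bal
1 | $43,843.64 | $175.37 | $11,794.51 | $32,224.50
2 | $32,224.50 | $128.90 | $11,794.51 | $20,558.89
3 | $20,558.89 | $82.24 | $11,794.51 | $8,846.62
4 | $8,846.62 | $35.39 | $8,882.01 | $0.00
Balance reaches $0.00 in installment 4.

4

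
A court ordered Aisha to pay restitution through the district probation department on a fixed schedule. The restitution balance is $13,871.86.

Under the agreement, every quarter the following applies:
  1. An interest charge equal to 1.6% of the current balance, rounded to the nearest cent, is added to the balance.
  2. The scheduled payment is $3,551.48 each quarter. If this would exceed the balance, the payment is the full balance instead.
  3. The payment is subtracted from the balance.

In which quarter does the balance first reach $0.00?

5

Quarter 1: opening $13,871.86; interest $221.95 → $14,093.81; payment $3,551.48; balance $10,542.33
Quarter 2: opening $10,542.33; interest $168.68 → $10,711.01; payment $3,551.48; balance $7,159.53
Quarter 3: opening $7,159.53; interest $114.55 → $7,274.08; payment $3,551.48; balance $3,722.60
Quarter 4: opening $3,722.60; interest $59.56 → $3,782.16; payment $3,551.48; balance $230.68
Quarter 5: opening $230.68; interest $3.69 → $234.37; payment $234.37; balance $0.00
Balance reaches $0.00 in quarter 5.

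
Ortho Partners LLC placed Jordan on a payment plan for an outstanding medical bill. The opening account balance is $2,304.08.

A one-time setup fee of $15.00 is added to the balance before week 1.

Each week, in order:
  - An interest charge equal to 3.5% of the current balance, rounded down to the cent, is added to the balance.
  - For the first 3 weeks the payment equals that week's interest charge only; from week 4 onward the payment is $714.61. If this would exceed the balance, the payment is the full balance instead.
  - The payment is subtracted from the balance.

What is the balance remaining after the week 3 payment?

Week 1: $2,319.08 +$81.16 interest = $2,400.24; pay $81.16 → $2,319.08
Week 2: $2,319.08 +$81.16 interest = $2,400.24; pay $81.16 → $2,319.08
Week 3: $2,319.08 +$81.16 interest = $2,400.24; pay $81.16 → $2,319.08

$2,319.08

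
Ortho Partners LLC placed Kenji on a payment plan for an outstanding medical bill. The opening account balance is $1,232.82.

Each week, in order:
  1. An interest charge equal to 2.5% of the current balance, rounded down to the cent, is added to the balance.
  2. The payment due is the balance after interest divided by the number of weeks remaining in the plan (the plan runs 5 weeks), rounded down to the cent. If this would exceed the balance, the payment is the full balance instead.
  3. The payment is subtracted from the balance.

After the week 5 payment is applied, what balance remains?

Week 1: $1,232.82 +$30.82 interest = $1,263.64; pay $252.72 → $1,010.92
Week 2: $1,010.92 +$25.27 interest = $1,036.19; pay $259.04 → $777.15
Week 3: $777.15 +$19.42 interest = $796.57; pay $265.52 → $531.05
Week 4: $531.05 +$13.27 interest = $544.32; pay $272.16 → $272.16
Week 5: $272.16 +$6.80 interest = $278.96; pay $278.96 → $0.00

$0.00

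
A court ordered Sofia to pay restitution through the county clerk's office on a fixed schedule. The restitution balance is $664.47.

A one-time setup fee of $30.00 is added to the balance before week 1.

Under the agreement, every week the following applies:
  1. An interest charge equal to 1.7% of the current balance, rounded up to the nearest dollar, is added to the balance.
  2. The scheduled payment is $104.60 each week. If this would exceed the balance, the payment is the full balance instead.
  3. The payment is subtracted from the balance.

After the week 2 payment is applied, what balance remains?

$508.27

# | Opening | Interest | Payment | End bal
1 | $694.47 | $12.00 | $104.60 | $601.87
2 | $601.87 | $11.00 | $104.60 | $508.27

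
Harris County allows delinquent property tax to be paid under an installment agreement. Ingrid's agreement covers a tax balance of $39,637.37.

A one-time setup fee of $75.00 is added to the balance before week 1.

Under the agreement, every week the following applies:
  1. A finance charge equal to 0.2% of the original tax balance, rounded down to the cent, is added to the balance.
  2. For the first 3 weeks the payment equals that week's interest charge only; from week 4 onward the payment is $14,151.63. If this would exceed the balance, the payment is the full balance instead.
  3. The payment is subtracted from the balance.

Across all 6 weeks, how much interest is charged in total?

Week 1: opening $39,712.37; interest $79.27 → $39,791.64; payment $79.27; balance $39,712.37
Week 2: opening $39,712.37; interest $79.27 → $39,791.64; payment $79.27; balance $39,712.37
Week 3: opening $39,712.37; interest $79.27 → $39,791.64; payment $79.27; balance $39,712.37
Week 4: opening $39,712.37; interest $79.27 → $39,791.64; payment $14,151.63; balance $25,640.01
Week 5: opening $25,640.01; interest $79.27 → $25,719.28; payment $14,151.63; balance $11,567.65
Week 6: opening $11,567.65; interest $79.27 → $11,646.92; payment $11,646.92; balance $0.00
Total interest: $79.27 + $79.27 + $79.27 + $79.27 + $79.27 + $79.27 = $475.62

$475.62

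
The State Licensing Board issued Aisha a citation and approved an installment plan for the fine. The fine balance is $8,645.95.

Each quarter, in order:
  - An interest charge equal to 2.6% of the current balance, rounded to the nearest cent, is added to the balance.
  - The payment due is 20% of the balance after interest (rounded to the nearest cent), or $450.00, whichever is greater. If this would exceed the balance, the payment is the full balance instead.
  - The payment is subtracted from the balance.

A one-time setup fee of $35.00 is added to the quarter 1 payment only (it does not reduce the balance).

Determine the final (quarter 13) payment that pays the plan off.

Quarter 1: opening $8,645.95; interest $224.79 → $8,870.74; payment $1,774.15 (+ $35.00 fee); balance $7,096.59
Quarter 2: opening $7,096.59; interest $184.51 → $7,281.10; payment $1,456.22; balance $5,824.88
Quarter 3: opening $5,824.88; interest $151.45 → $5,976.33; payment $1,195.27; balance $4,781.06
Quarter 4: opening $4,781.06; interest $124.31 → $4,905.37; payment $981.07; balance $3,924.30
Quarter 5: opening $3,924.30; interest $102.03 → $4,026.33; payment $805.27; balance $3,221.06
Quarter 6: opening $3,221.06; interest $83.75 → $3,304.81; payment $660.96; balance $2,643.85
Quarter 7: opening $2,643.85; interest $68.74 → $2,712.59; payment $542.52; balance $2,170.07
Quarter 8: opening $2,170.07; interest $56.42 → $2,226.49; payment $450.00; balance $1,776.49
Quarter 9: opening $1,776.49; interest $46.19 → $1,822.68; payment $450.00; balance $1,372.68
Quarter 10: opening $1,372.68; interest $35.69 → $1,408.37; payment $450.00; balance $958.37
Quarter 11: opening $958.37; interest $24.92 → $983.29; payment $450.00; balance $533.29
Quarter 12: opening $533.29; interest $13.87 → $547.16; payment $450.00; balance $97.16
Quarter 13: opening $97.16; interest $2.53 → $99.69; payment $99.69; balance $0.00

$99.69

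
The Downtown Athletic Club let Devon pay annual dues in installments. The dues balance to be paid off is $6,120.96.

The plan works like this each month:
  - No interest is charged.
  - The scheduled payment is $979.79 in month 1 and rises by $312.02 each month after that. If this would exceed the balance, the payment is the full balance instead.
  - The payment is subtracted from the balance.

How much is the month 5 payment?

$329.68

Month 1: $6,120.96 − $979.79 → $5,141.17
Month 2: $5,141.17 − $1,291.81 → $3,849.36
Month 3: $3,849.36 − $1,603.83 → $2,245.53
Month 4: $2,245.53 − $1,915.85 → $329.68
Month 5: $329.68 − $329.68 → $0.00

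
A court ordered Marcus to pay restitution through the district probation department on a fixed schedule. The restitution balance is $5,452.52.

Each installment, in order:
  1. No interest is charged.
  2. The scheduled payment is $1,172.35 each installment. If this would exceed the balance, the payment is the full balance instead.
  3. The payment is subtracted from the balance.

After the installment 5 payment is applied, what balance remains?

Installment 1: opening $5,452.52; payment $1,172.35; balance $4,280.17
Installment 2: opening $4,280.17; payment $1,172.35; balance $3,107.82
Installment 3: opening $3,107.82; payment $1,172.35; balance $1,935.47
Installment 4: opening $1,935.47; payment $1,172.35; balance $763.12
Installment 5: opening $763.12; payment $763.12; balance $0.00

$0.00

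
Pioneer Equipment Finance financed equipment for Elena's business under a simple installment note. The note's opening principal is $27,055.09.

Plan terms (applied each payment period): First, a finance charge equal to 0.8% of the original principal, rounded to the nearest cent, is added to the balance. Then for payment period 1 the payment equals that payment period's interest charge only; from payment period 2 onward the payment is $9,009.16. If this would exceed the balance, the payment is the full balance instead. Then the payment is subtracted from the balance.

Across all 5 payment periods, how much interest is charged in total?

$1,082.20

Payment period 1: opening $27,055.09; interest $216.44 → $27,271.53; payment $216.44; balance $27,055.09
Payment period 2: opening $27,055.09; interest $216.44 → $27,271.53; payment $9,009.16; balance $18,262.37
Payment period 3: opening $18,262.37; interest $216.44 → $18,478.81; payment $9,009.16; balance $9,469.65
Payment period 4: opening $9,469.65; interest $216.44 → $9,686.09; payment $9,009.16; balance $676.93
Payment period 5: opening $676.93; interest $216.44 → $893.37; payment $893.37; balance $0.00
Total interest: $216.44 + $216.44 + $216.44 + $216.44 + $216.44 = $1,082.20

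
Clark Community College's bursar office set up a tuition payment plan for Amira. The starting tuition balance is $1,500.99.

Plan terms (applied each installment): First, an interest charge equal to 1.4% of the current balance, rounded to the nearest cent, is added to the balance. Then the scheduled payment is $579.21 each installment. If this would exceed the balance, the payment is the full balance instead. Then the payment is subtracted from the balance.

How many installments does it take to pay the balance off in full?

# | Opening | Interest | Payment | End bal
1 | $1,500.99 | $21.01 | $579.21 | $942.79
2 | $942.79 | $13.20 | $579.21 | $376.78
3 | $376.78 | $5.27 | $382.05 | $0.00
Balance reaches $0.00 in installment 3.

3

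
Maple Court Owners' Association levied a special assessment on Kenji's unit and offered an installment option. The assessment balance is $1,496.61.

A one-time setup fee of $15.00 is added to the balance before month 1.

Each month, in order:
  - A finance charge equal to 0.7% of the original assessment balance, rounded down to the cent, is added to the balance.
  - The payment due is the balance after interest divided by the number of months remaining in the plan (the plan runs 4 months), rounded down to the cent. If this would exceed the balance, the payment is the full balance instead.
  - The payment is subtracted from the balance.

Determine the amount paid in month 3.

$389.24

# | Opening | Interest | Payment | End bal
1 | $1,511.61 | $10.47 | $380.52 | $1,141.56
2 | $1,141.56 | $10.47 | $384.01 | $768.02
3 | $768.02 | $10.47 | $389.24 | $389.25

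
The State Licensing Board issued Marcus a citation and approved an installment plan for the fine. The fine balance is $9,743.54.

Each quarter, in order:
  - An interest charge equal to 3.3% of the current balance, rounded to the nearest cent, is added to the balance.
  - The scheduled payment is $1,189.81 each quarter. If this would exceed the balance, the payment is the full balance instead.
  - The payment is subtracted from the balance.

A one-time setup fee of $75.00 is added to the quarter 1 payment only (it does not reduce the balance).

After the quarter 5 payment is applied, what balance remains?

Quarter 1: opening $9,743.54; interest $321.54 → $10,065.08; payment $1,189.81 (+ $75.00 fee); balance $8,875.27
Quarter 2: opening $8,875.27; interest $292.88 → $9,168.15; payment $1,189.81; balance $7,978.34
Quarter 3: opening $7,978.34; interest $263.29 → $8,241.63; payment $1,189.81; balance $7,051.82
Quarter 4: opening $7,051.82; interest $232.71 → $7,284.53; payment $1,189.81; balance $6,094.72
Quarter 5: opening $6,094.72; interest $201.13 → $6,295.85; payment $1,189.81; balance $5,106.04

$5,106.04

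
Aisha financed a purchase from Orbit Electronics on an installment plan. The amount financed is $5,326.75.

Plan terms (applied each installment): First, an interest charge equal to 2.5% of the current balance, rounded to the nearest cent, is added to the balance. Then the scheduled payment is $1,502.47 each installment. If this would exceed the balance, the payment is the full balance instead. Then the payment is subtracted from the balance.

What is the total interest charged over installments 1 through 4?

Installment 1: opening $5,326.75; interest $133.17 → $5,459.92; payment $1,502.47; balance $3,957.45
Installment 2: opening $3,957.45; interest $98.94 → $4,056.39; payment $1,502.47; balance $2,553.92
Installment 3: opening $2,553.92; interest $63.85 → $2,617.77; payment $1,502.47; balance $1,115.30
Installment 4: opening $1,115.30; interest $27.88 → $1,143.18; payment $1,143.18; balance $0.00
Total interest: $133.17 + $98.94 + $63.85 + $27.88 = $323.84

$323.84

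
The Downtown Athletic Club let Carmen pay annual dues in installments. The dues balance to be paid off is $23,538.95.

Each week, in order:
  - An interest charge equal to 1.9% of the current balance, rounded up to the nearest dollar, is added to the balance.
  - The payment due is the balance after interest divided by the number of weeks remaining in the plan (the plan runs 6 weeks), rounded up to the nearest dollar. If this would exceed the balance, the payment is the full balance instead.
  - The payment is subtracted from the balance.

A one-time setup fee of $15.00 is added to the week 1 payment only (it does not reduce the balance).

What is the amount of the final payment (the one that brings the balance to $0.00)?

Week 1: opening $23,538.95; interest $448.00 → $23,986.95; payment $3,998.00 (+ $15.00 fee); balance $19,988.95
Week 2: opening $19,988.95; interest $380.00 → $20,368.95; payment $4,074.00; balance $16,294.95
Week 3: opening $16,294.95; interest $310.00 → $16,604.95; payment $4,152.00; balance $12,452.95
Week 4: opening $12,452.95; interest $237.00 → $12,689.95; payment $4,230.00; balance $8,459.95
Week 5: opening $8,459.95; interest $161.00 → $8,620.95; payment $4,311.00; balance $4,309.95
Week 6: opening $4,309.95; interest $82.00 → $4,391.95; payment $4,391.95; balance $0.00

$4,391.95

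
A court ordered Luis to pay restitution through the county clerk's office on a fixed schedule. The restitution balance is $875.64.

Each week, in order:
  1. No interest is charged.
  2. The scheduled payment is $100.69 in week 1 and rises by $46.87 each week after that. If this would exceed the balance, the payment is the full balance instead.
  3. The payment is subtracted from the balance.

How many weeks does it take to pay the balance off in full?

# | Opening | Payment | End bal
1 | $875.64 | $100.69 | $774.95
2 | $774.95 | $147.56 | $627.39
3 | $627.39 | $194.43 | $432.96
4 | $432.96 | $241.30 | $191.66
5 | $191.66 | $191.66 | $0.00
Balance reaches $0.00 in week 5.

5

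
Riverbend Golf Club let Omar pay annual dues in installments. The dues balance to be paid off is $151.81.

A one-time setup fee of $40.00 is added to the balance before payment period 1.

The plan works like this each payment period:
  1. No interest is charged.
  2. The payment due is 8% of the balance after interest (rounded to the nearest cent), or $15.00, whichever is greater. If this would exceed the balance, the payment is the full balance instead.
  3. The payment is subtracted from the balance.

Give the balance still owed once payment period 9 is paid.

$56.47

Payment period 1: opening $191.81; payment $15.34; balance $176.47
Payment period 2: opening $176.47; payment $15.00; balance $161.47
Payment period 3: opening $161.47; payment $15.00; balance $146.47
Payment period 4: opening $146.47; payment $15.00; balance $131.47
Payment period 5: opening $131.47; payment $15.00; balance $116.47
Payment period 6: opening $116.47; payment $15.00; balance $101.47
Payment period 7: opening $101.47; payment $15.00; balance $86.47
Payment period 8: opening $86.47; payment $15.00; balance $71.47
Payment period 9: opening $71.47; payment $15.00; balance $56.47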